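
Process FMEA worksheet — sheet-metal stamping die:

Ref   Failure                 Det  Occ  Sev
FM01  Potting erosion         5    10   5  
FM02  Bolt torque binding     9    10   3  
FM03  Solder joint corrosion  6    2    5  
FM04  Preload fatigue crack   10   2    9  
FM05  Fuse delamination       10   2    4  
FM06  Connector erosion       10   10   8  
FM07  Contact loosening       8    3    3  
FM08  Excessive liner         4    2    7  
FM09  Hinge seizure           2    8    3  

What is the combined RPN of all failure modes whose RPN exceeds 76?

1580

RPN = Severity × Occurrence × Detection:
  FM01: 5 × 10 × 5 = 250
  FM02: 3 × 10 × 9 = 270
  FM03: 5 × 2 × 6 = 60
  FM04: 9 × 2 × 10 = 180
  FM05: 4 × 2 × 10 = 80
  FM06: 8 × 10 × 10 = 800
  FM07: 3 × 3 × 8 = 72
  FM08: 7 × 2 × 4 = 56
  FM09: 3 × 8 × 2 = 48
RPN > 76: FM01 (250), FM02 (270), FM04 (180), FM05 (80), FM06 (800).
Sum: 250 + 270 + 180 + 80 + 800 = 1580.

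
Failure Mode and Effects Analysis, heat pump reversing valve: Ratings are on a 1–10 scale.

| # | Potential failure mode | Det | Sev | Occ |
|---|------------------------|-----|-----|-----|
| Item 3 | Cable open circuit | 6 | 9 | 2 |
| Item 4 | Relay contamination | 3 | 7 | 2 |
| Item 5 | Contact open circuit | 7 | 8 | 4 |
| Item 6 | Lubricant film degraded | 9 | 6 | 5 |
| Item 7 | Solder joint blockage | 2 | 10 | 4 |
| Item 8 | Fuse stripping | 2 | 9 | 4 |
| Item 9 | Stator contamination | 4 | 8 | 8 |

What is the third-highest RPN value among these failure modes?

224

RPN = Severity × Occurrence × Detection:
  Item 3: 9 × 2 × 6 = 108
  Item 4: 7 × 2 × 3 = 42
  Item 5: 8 × 4 × 7 = 224
  Item 6: 6 × 5 × 9 = 270
  Item 7: 10 × 4 × 2 = 80
  Item 8: 9 × 4 × 2 = 72
  Item 9: 8 × 8 × 4 = 256
Sorted descending: 270, 256, 224, 108, 80, 72, 42.
The third-highest RPN is 224 (Item 5).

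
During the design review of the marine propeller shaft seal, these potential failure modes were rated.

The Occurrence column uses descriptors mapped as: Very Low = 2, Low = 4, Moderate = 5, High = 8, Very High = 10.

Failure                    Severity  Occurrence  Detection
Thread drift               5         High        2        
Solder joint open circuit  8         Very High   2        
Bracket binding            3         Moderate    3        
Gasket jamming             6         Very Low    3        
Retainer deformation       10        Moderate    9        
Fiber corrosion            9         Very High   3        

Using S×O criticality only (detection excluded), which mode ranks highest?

Fiber corrosion

Criticality = Severity × Occurrence:
  Thread drift: 5 × 8 = 40
  Solder joint open circuit: 8 × 10 = 80
  Bracket binding: 3 × 5 = 15
  Gasket jamming: 6 × 2 = 12
  Retainer deformation: 10 × 5 = 50
  Fiber corrosion: 9 × 10 = 90
Highest criticality is 90 → Fiber corrosion.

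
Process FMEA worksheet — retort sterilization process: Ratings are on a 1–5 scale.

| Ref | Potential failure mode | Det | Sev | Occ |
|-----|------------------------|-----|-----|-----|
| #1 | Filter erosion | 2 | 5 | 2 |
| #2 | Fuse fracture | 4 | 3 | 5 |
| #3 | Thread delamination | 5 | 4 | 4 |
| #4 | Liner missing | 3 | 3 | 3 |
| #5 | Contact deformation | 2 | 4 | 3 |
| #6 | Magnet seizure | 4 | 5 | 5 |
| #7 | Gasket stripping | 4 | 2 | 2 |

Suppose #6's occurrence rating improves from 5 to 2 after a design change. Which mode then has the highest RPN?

RPN = Severity × Occurrence × Detection:
  #1: 5 × 2 × 2 = 20
  #2: 3 × 5 × 4 = 60
  #3: 4 × 4 × 5 = 80
  #4: 3 × 3 × 3 = 27
  #5: 4 × 3 × 2 = 24
  #6: 5 × 5 × 4 = 100
  #7: 2 × 2 × 4 = 16
After action: #6 → 5 × 2 × 4 = 40.
Revised RPNs: #3=80, #2=60, #6=40, #4=27, #5=24, #1=20, #7=16.
Highest is now #3 (80).

#3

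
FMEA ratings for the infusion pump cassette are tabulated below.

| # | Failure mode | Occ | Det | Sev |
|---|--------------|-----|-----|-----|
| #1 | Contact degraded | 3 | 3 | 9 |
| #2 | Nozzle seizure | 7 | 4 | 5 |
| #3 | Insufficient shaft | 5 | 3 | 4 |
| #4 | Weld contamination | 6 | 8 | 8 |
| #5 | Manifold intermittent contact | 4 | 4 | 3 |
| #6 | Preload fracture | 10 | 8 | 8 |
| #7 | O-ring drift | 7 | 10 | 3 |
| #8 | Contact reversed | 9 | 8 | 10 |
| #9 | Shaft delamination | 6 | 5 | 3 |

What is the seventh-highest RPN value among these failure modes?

RPN = Severity × Occurrence × Detection:
  #1: 9 × 3 × 3 = 81
  #2: 5 × 7 × 4 = 140
  #3: 4 × 5 × 3 = 60
  #4: 8 × 6 × 8 = 384
  #5: 3 × 4 × 4 = 48
  #6: 8 × 10 × 8 = 640
  #7: 3 × 7 × 10 = 210
  #8: 10 × 9 × 8 = 720
  #9: 3 × 6 × 5 = 90
Sorted descending: 720, 640, 384, 210, 140, 90, 81, 60, 48.
The seventh-highest RPN is 81 (#1).

81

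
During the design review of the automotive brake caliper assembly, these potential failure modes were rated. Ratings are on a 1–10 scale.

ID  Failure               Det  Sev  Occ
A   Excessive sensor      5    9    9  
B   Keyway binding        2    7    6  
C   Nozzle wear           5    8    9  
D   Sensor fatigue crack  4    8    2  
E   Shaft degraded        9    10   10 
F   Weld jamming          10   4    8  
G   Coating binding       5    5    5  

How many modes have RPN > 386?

RPN = Severity × Occurrence × Detection:
  A: 9 × 9 × 5 = 405
  B: 7 × 6 × 2 = 84
  C: 8 × 9 × 5 = 360
  D: 8 × 2 × 4 = 64
  E: 10 × 10 × 9 = 900
  F: 4 × 8 × 10 = 320
  G: 5 × 5 × 5 = 125
Modes with RPN > 386: A (405), E (900) → 2.

2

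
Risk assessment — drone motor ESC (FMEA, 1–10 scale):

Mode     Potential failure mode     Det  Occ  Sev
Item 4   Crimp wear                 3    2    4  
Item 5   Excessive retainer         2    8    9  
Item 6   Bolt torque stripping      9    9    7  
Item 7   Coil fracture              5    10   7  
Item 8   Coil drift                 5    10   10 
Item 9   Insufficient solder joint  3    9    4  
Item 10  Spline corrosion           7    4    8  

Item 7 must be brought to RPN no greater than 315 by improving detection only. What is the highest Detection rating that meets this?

4

Item 7: S=7, O=10, D=5 → current RPN = 350.
Fixed product = 70. Need 70 × D ≤ 315, so D ≤ 315/70 = 4.50.
Maximum integer Detection rating = 4 (gives RPN 280; D=5 would give 350 > 315).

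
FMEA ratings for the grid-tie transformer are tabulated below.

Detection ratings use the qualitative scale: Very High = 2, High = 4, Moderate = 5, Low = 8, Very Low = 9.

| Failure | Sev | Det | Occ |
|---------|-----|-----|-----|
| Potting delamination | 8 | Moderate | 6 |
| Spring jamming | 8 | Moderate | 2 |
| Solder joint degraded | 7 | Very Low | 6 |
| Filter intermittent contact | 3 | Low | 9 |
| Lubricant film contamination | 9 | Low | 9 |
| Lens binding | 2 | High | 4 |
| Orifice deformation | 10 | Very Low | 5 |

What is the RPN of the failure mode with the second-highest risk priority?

RPN = Severity × Occurrence × Detection:
  Potting delamination: 8 × 6 × 5 = 240
  Spring jamming: 8 × 2 × 5 = 80
  Solder joint degraded: 7 × 6 × 9 = 378
  Filter intermittent contact: 3 × 9 × 8 = 216
  Lubricant film contamination: 9 × 9 × 8 = 648
  Lens binding: 2 × 4 × 4 = 32
  Orifice deformation: 10 × 5 × 9 = 450
Sorted descending: 648, 450, 378, 240, 216, 80, 32.
The second-highest RPN is 450 (Orifice deformation).

450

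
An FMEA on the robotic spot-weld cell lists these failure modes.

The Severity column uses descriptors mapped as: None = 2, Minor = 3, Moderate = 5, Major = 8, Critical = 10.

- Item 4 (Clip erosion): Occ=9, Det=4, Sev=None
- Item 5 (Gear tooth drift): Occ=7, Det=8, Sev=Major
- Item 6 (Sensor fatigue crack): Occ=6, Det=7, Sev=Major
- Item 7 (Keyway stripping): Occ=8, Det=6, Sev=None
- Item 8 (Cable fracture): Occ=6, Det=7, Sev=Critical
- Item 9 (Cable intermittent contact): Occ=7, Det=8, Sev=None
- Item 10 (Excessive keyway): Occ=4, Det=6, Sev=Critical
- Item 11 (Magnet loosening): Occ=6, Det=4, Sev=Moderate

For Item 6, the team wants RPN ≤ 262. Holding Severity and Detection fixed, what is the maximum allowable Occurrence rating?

Item 6: S=8, O=6, D=7 → current RPN = 336.
Fixed product = 56. Need 56 × O ≤ 262, so O ≤ 262/56 = 4.68.
Maximum integer Occurrence rating = 4 (gives RPN 224; O=5 would give 280 > 262).

4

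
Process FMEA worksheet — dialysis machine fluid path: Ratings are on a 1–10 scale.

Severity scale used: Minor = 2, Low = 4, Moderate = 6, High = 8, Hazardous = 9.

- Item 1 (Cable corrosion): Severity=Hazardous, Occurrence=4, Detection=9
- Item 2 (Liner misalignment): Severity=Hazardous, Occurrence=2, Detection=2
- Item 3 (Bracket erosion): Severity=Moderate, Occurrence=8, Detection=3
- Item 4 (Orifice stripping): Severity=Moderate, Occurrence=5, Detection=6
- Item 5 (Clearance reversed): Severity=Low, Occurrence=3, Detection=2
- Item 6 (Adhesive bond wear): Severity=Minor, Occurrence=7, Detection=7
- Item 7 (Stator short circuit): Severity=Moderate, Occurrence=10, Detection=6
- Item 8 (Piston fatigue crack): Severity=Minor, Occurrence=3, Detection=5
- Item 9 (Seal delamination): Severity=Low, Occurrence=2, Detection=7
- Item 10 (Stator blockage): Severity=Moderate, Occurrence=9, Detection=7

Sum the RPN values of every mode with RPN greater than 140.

RPN = Severity × Occurrence × Detection:
  Item 1: 9 × 4 × 9 = 324
  Item 2: 9 × 2 × 2 = 36
  Item 3: 6 × 8 × 3 = 144
  Item 4: 6 × 5 × 6 = 180
  Item 5: 4 × 3 × 2 = 24
  Item 6: 2 × 7 × 7 = 98
  Item 7: 6 × 10 × 6 = 360
  Item 8: 2 × 3 × 5 = 30
  Item 9: 4 × 2 × 7 = 56
  Item 10: 6 × 9 × 7 = 378
RPN > 140: Item 1 (324), Item 3 (144), Item 4 (180), Item 7 (360), Item 10 (378).
Sum: 324 + 144 + 180 + 360 + 378 = 1386.

1386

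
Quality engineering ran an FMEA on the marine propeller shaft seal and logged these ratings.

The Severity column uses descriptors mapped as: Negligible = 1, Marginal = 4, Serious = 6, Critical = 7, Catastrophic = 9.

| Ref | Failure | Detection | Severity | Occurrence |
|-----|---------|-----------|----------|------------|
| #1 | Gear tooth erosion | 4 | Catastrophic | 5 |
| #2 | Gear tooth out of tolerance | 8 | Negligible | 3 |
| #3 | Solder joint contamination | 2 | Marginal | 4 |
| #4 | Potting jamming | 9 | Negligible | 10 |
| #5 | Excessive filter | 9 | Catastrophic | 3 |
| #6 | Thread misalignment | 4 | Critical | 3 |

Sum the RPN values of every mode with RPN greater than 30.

RPN = Severity × Occurrence × Detection:
  #1: 9 × 5 × 4 = 180
  #2: 1 × 3 × 8 = 24
  #3: 4 × 4 × 2 = 32
  #4: 1 × 10 × 9 = 90
  #5: 9 × 3 × 9 = 243
  #6: 7 × 3 × 4 = 84
RPN > 30: #1 (180), #3 (32), #4 (90), #5 (243), #6 (84).
Sum: 180 + 32 + 90 + 243 + 84 = 629.

629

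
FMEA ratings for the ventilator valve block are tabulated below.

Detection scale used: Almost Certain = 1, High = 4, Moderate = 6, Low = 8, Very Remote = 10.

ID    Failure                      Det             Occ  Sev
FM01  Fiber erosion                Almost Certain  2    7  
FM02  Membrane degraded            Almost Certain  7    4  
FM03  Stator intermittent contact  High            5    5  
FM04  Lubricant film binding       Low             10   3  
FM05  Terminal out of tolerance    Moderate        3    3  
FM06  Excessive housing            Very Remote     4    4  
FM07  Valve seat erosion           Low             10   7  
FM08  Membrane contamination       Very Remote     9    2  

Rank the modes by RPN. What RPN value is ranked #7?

RPN = Severity × Occurrence × Detection:
  FM01: 7 × 2 × 1 = 14
  FM02: 4 × 7 × 1 = 28
  FM03: 5 × 5 × 4 = 100
  FM04: 3 × 10 × 8 = 240
  FM05: 3 × 3 × 6 = 54
  FM06: 4 × 4 × 10 = 160
  FM07: 7 × 10 × 8 = 560
  FM08: 2 × 9 × 10 = 180
Sorted descending: 560, 240, 180, 160, 100, 54, 28, 14.
The seventh-highest RPN is 28 (FM02).

28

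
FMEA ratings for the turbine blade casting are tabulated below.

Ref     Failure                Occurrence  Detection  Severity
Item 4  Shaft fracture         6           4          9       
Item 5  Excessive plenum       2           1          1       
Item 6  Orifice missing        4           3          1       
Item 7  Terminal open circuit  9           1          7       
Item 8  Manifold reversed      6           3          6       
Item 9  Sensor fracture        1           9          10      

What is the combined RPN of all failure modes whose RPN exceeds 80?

414

RPN = Severity × Occurrence × Detection:
  Item 4: 9 × 6 × 4 = 216
  Item 5: 1 × 2 × 1 = 2
  Item 6: 1 × 4 × 3 = 12
  Item 7: 7 × 9 × 1 = 63
  Item 8: 6 × 6 × 3 = 108
  Item 9: 10 × 1 × 9 = 90
RPN > 80: Item 4 (216), Item 8 (108), Item 9 (90).
Sum: 216 + 108 + 90 = 414.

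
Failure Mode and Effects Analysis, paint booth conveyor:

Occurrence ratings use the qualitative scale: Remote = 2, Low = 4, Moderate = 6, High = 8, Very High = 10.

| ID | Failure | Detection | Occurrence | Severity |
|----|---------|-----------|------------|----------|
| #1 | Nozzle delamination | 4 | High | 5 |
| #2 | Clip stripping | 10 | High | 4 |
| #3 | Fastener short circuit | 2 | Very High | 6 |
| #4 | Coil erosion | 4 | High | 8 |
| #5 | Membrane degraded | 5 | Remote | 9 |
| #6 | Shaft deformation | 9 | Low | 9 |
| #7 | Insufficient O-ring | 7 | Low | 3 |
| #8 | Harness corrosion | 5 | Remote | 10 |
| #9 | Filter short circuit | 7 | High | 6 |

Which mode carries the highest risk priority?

#9

RPN = Severity × Occurrence × Detection:
  #1: 5 × 8 × 4 = 160
  #2: 4 × 8 × 10 = 320
  #3: 6 × 10 × 2 = 120
  #4: 8 × 8 × 4 = 256
  #5: 9 × 2 × 5 = 90
  #6: 9 × 4 × 9 = 324
  #7: 3 × 4 × 7 = 84
  #8: 10 × 2 × 5 = 100
  #9: 6 × 8 × 7 = 336
Highest RPN is 336 → #9.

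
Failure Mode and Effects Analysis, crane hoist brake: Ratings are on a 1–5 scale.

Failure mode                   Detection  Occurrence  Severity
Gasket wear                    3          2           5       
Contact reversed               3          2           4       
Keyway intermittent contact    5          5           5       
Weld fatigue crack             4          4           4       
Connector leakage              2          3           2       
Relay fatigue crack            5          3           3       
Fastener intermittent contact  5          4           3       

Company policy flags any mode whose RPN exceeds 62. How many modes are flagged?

RPN = Severity × Occurrence × Detection:
  Gasket wear: 5 × 2 × 3 = 30
  Contact reversed: 4 × 2 × 3 = 24
  Keyway intermittent contact: 5 × 5 × 5 = 125
  Weld fatigue crack: 4 × 4 × 4 = 64
  Connector leakage: 2 × 3 × 2 = 12
  Relay fatigue crack: 3 × 3 × 5 = 45
  Fastener intermittent contact: 3 × 4 × 5 = 60
Modes with RPN > 62: Keyway intermittent contact (125), Weld fatigue crack (64) → 2.

2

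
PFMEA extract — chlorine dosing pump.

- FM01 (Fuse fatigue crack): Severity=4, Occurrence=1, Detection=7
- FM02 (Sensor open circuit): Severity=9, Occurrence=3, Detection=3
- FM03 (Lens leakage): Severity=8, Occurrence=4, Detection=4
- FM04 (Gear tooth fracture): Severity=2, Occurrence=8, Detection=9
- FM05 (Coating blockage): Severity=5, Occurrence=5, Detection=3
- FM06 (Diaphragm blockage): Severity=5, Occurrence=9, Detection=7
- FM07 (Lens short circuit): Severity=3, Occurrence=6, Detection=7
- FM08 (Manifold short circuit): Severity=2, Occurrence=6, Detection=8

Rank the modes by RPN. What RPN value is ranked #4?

RPN = Severity × Occurrence × Detection:
  FM01: 4 × 1 × 7 = 28
  FM02: 9 × 3 × 3 = 81
  FM03: 8 × 4 × 4 = 128
  FM04: 2 × 8 × 9 = 144
  FM05: 5 × 5 × 3 = 75
  FM06: 5 × 9 × 7 = 315
  FM07: 3 × 6 × 7 = 126
  FM08: 2 × 6 × 8 = 96
Sorted descending: 315, 144, 128, 126, 96, 81, 75, 28.
The fourth-highest RPN is 126 (FM07).

126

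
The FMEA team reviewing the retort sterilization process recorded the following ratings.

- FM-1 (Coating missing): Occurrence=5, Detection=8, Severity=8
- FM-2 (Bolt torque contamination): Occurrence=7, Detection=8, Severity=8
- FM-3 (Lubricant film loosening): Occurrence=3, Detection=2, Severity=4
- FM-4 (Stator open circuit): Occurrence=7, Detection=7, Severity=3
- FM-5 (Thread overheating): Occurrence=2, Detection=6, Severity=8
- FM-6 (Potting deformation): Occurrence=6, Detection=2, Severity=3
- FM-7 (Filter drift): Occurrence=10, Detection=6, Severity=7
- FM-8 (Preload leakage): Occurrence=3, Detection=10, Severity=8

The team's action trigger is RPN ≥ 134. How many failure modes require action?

RPN = Severity × Occurrence × Detection:
  FM-1: 8 × 5 × 8 = 320
  FM-2: 8 × 7 × 8 = 448
  FM-3: 4 × 3 × 2 = 24
  FM-4: 3 × 7 × 7 = 147
  FM-5: 8 × 2 × 6 = 96
  FM-6: 3 × 6 × 2 = 36
  FM-7: 7 × 10 × 6 = 420
  FM-8: 8 × 3 × 10 = 240
Modes with RPN ≥ 134: FM-1 (320), FM-2 (448), FM-4 (147), FM-7 (420), FM-8 (240) → 5.

5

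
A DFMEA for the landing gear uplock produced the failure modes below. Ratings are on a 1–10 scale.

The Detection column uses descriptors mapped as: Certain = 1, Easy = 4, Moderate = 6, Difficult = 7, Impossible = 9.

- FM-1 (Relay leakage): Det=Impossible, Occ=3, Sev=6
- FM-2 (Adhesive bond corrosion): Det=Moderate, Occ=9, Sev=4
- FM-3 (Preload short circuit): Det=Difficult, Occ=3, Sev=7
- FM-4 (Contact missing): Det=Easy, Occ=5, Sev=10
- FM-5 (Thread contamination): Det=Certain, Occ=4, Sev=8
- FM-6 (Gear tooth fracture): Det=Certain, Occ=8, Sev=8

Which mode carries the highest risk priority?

RPN = Severity × Occurrence × Detection:
  FM-1: 6 × 3 × 9 = 162
  FM-2: 4 × 9 × 6 = 216
  FM-3: 7 × 3 × 7 = 147
  FM-4: 10 × 5 × 4 = 200
  FM-5: 8 × 4 × 1 = 32
  FM-6: 8 × 8 × 1 = 64
Highest RPN is 216 → FM-2.

FM-2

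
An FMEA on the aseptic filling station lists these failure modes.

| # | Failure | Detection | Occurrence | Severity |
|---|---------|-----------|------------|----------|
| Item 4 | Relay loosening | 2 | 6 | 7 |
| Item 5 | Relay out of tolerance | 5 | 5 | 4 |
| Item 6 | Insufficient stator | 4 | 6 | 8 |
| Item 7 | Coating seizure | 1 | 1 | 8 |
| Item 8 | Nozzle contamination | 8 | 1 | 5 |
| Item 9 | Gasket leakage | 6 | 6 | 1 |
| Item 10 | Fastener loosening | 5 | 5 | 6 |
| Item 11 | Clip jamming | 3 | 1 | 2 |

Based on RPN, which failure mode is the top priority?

RPN = Severity × Occurrence × Detection:
  Item 4: 7 × 6 × 2 = 84
  Item 5: 4 × 5 × 5 = 100
  Item 6: 8 × 6 × 4 = 192
  Item 7: 8 × 1 × 1 = 8
  Item 8: 5 × 1 × 8 = 40
  Item 9: 1 × 6 × 6 = 36
  Item 10: 6 × 5 × 5 = 150
  Item 11: 2 × 1 × 3 = 6
Highest RPN is 192 → Item 6.

Item 6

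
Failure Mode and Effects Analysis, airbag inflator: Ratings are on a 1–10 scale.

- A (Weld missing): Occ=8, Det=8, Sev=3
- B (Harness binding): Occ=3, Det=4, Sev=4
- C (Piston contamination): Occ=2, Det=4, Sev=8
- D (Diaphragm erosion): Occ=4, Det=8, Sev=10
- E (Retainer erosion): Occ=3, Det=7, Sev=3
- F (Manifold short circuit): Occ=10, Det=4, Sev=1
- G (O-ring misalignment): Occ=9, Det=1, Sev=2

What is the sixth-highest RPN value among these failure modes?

40

RPN = Severity × Occurrence × Detection:
  A: 3 × 8 × 8 = 192
  B: 4 × 3 × 4 = 48
  C: 8 × 2 × 4 = 64
  D: 10 × 4 × 8 = 320
  E: 3 × 3 × 7 = 63
  F: 1 × 10 × 4 = 40
  G: 2 × 9 × 1 = 18
Sorted descending: 320, 192, 64, 63, 48, 40, 18.
The sixth-highest RPN is 40 (F).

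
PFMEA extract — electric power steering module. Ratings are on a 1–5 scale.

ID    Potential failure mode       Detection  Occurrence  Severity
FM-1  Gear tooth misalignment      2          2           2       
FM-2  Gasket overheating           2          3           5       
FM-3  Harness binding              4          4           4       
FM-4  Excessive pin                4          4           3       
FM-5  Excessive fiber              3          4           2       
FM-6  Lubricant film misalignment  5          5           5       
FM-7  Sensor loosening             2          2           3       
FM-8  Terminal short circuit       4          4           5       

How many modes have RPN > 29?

RPN = Severity × Occurrence × Detection:
  FM-1: 2 × 2 × 2 = 8
  FM-2: 5 × 3 × 2 = 30
  FM-3: 4 × 4 × 4 = 64
  FM-4: 3 × 4 × 4 = 48
  FM-5: 2 × 4 × 3 = 24
  FM-6: 5 × 5 × 5 = 125
  FM-7: 3 × 2 × 2 = 12
  FM-8: 5 × 4 × 4 = 80
Modes with RPN > 29: FM-2 (30), FM-3 (64), FM-4 (48), FM-6 (125), FM-8 (80) → 5.

5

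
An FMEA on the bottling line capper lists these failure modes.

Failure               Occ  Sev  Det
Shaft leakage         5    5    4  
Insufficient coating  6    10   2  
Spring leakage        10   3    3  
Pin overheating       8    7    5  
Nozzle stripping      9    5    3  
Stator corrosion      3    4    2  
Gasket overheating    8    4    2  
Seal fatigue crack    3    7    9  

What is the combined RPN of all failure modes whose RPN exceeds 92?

824

RPN = Severity × Occurrence × Detection:
  Shaft leakage: 5 × 5 × 4 = 100
  Insufficient coating: 10 × 6 × 2 = 120
  Spring leakage: 3 × 10 × 3 = 90
  Pin overheating: 7 × 8 × 5 = 280
  Nozzle stripping: 5 × 9 × 3 = 135
  Stator corrosion: 4 × 3 × 2 = 24
  Gasket overheating: 4 × 8 × 2 = 64
  Seal fatigue crack: 7 × 3 × 9 = 189
RPN > 92: Shaft leakage (100), Insufficient coating (120), Pin overheating (280), Nozzle stripping (135), Seal fatigue crack (189).
Sum: 100 + 120 + 280 + 135 + 189 = 824.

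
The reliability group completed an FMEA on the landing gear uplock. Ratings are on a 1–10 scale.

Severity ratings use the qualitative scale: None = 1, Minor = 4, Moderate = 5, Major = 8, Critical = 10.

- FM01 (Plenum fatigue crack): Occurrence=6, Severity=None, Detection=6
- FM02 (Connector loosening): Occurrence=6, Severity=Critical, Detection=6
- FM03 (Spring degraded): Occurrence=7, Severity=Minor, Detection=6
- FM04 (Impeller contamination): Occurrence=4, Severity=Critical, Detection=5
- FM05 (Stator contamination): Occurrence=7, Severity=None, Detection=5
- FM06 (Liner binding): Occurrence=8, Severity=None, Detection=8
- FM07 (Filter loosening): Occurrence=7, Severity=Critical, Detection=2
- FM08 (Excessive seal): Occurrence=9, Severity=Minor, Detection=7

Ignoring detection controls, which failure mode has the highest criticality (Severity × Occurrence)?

Criticality = Severity × Occurrence:
  FM01: 1 × 6 = 6
  FM02: 10 × 6 = 60
  FM03: 4 × 7 = 28
  FM04: 10 × 4 = 40
  FM05: 1 × 7 = 7
  FM06: 1 × 8 = 8
  FM07: 10 × 7 = 70
  FM08: 4 × 9 = 36
Highest criticality is 70 → FM07.

FM07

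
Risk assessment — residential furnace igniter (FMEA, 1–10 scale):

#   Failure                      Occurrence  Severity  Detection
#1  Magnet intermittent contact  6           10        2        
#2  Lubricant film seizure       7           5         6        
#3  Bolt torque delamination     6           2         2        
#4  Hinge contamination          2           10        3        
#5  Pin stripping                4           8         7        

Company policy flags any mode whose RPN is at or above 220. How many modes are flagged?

RPN = Severity × Occurrence × Detection:
  #1: 10 × 6 × 2 = 120
  #2: 5 × 7 × 6 = 210
  #3: 2 × 6 × 2 = 24
  #4: 10 × 2 × 3 = 60
  #5: 8 × 4 × 7 = 224
Modes with RPN ≥ 220: #5 (224) → 1.

1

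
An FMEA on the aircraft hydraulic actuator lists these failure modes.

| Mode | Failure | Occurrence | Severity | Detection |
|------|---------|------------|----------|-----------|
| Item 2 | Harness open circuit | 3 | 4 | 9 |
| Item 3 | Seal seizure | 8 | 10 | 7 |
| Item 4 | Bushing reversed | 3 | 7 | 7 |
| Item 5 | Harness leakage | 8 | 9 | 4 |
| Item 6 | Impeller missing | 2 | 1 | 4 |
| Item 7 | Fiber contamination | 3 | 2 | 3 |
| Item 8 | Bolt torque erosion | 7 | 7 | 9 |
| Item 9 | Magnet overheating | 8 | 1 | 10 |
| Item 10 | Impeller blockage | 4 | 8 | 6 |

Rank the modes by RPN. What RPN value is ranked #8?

18

RPN = Severity × Occurrence × Detection:
  Item 2: 4 × 3 × 9 = 108
  Item 3: 10 × 8 × 7 = 560
  Item 4: 7 × 3 × 7 = 147
  Item 5: 9 × 8 × 4 = 288
  Item 6: 1 × 2 × 4 = 8
  Item 7: 2 × 3 × 3 = 18
  Item 8: 7 × 7 × 9 = 441
  Item 9: 1 × 8 × 10 = 80
  Item 10: 8 × 4 × 6 = 192
Sorted descending: 560, 441, 288, 192, 147, 108, 80, 18, 8.
The eighth-highest RPN is 18 (Item 7).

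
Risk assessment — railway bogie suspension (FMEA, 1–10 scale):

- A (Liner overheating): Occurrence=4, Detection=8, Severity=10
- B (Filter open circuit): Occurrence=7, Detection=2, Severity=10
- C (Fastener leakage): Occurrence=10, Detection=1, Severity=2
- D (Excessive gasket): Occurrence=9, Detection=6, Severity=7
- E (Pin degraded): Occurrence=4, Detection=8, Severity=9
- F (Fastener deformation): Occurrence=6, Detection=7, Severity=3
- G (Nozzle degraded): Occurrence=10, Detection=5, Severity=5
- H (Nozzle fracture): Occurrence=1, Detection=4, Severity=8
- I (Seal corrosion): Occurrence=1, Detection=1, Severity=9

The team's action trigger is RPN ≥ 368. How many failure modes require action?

1

RPN = Severity × Occurrence × Detection:
  A: 10 × 4 × 8 = 320
  B: 10 × 7 × 2 = 140
  C: 2 × 10 × 1 = 20
  D: 7 × 9 × 6 = 378
  E: 9 × 4 × 8 = 288
  F: 3 × 6 × 7 = 126
  G: 5 × 10 × 5 = 250
  H: 8 × 1 × 4 = 32
  I: 9 × 1 × 1 = 9
Modes with RPN ≥ 368: D (378) → 1.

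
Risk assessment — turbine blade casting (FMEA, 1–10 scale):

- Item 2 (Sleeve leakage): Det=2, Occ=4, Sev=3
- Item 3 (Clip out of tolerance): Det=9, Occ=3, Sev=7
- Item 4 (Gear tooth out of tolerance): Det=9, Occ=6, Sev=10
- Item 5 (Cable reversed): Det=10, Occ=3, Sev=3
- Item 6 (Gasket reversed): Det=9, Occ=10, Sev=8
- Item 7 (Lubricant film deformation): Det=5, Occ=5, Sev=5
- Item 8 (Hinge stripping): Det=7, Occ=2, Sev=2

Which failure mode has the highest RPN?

RPN = Severity × Occurrence × Detection:
  Item 2: 3 × 4 × 2 = 24
  Item 3: 7 × 3 × 9 = 189
  Item 4: 10 × 6 × 9 = 540
  Item 5: 3 × 3 × 10 = 90
  Item 6: 8 × 10 × 9 = 720
  Item 7: 5 × 5 × 5 = 125
  Item 8: 2 × 2 × 7 = 28
Highest RPN is 720 → Item 6.

Item 6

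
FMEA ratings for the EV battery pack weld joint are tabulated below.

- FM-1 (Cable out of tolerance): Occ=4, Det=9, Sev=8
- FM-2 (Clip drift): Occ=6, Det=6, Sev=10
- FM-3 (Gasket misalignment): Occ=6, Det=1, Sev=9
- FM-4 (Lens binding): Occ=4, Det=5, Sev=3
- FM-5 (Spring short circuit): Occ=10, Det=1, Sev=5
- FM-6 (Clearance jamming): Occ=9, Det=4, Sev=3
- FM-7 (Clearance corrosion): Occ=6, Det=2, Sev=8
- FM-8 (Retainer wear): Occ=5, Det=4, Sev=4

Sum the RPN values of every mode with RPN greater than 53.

RPN = Severity × Occurrence × Detection:
  FM-1: 8 × 4 × 9 = 288
  FM-2: 10 × 6 × 6 = 360
  FM-3: 9 × 6 × 1 = 54
  FM-4: 3 × 4 × 5 = 60
  FM-5: 5 × 10 × 1 = 50
  FM-6: 3 × 9 × 4 = 108
  FM-7: 8 × 6 × 2 = 96
  FM-8: 4 × 5 × 4 = 80
RPN > 53: FM-1 (288), FM-2 (360), FM-3 (54), FM-4 (60), FM-6 (108), FM-7 (96), FM-8 (80).
Sum: 288 + 360 + 54 + 60 + 108 + 96 + 80 = 1046.

1046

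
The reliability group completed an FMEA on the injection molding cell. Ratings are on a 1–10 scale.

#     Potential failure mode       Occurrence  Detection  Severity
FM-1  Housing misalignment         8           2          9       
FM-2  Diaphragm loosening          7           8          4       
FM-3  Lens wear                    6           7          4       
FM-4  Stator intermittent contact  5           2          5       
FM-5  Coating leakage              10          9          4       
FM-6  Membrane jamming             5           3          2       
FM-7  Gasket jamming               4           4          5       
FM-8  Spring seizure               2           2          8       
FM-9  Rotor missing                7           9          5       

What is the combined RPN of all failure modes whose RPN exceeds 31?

1373

RPN = Severity × Occurrence × Detection:
  FM-1: 9 × 8 × 2 = 144
  FM-2: 4 × 7 × 8 = 224
  FM-3: 4 × 6 × 7 = 168
  FM-4: 5 × 5 × 2 = 50
  FM-5: 4 × 10 × 9 = 360
  FM-6: 2 × 5 × 3 = 30
  FM-7: 5 × 4 × 4 = 80
  FM-8: 8 × 2 × 2 = 32
  FM-9: 5 × 7 × 9 = 315
RPN > 31: FM-1 (144), FM-2 (224), FM-3 (168), FM-4 (50), FM-5 (360), FM-7 (80), FM-8 (32), FM-9 (315).
Sum: 144 + 224 + 168 + 50 + 360 + 80 + 32 + 315 = 1373.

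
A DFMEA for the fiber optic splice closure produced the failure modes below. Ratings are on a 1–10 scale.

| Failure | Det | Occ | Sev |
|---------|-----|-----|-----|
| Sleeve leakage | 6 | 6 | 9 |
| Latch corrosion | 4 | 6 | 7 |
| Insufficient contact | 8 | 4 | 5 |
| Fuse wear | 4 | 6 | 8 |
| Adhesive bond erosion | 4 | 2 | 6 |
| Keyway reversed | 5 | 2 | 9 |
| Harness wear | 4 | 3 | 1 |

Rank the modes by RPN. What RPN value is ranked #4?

160

RPN = Severity × Occurrence × Detection:
  Sleeve leakage: 9 × 6 × 6 = 324
  Latch corrosion: 7 × 6 × 4 = 168
  Insufficient contact: 5 × 4 × 8 = 160
  Fuse wear: 8 × 6 × 4 = 192
  Adhesive bond erosion: 6 × 2 × 4 = 48
  Keyway reversed: 9 × 2 × 5 = 90
  Harness wear: 1 × 3 × 4 = 12
Sorted descending: 324, 192, 168, 160, 90, 48, 12.
The fourth-highest RPN is 160 (Insufficient contact).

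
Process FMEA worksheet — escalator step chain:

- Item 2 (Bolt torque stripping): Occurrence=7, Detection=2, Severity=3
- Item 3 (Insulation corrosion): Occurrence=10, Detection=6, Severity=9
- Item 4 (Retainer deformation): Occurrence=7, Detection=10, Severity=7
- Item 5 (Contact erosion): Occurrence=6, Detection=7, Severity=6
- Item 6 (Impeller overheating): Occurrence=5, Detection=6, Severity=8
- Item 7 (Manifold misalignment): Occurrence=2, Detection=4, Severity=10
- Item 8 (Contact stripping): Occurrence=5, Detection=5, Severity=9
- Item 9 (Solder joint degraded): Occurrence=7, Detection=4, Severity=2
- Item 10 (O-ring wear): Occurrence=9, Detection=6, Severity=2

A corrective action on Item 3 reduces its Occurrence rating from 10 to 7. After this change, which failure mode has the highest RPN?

Item 4

RPN = Severity × Occurrence × Detection:
  Item 2: 3 × 7 × 2 = 42
  Item 3: 9 × 10 × 6 = 540
  Item 4: 7 × 7 × 10 = 490
  Item 5: 6 × 6 × 7 = 252
  Item 6: 8 × 5 × 6 = 240
  Item 7: 10 × 2 × 4 = 80
  Item 8: 9 × 5 × 5 = 225
  Item 9: 2 × 7 × 4 = 56
  Item 10: 2 × 9 × 6 = 108
After action: Item 3 → 9 × 7 × 6 = 378.
Revised RPNs: Item 4=490, Item 3=378, Item 5=252, Item 6=240, Item 8=225, Item 10=108, Item 7=80, Item 9=56, Item 2=42.
Highest is now Item 4 (490).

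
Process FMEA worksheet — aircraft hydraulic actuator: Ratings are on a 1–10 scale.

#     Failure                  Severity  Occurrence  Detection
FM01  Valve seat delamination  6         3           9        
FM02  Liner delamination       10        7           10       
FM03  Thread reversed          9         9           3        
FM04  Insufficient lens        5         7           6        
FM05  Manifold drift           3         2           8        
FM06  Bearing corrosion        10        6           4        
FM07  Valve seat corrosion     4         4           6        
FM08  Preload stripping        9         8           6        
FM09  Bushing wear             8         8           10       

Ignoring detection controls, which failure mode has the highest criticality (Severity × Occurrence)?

FM03

Criticality = Severity × Occurrence:
  FM01: 6 × 3 = 18
  FM02: 10 × 7 = 70
  FM03: 9 × 9 = 81
  FM04: 5 × 7 = 35
  FM05: 3 × 2 = 6
  FM06: 10 × 6 = 60
  FM07: 4 × 4 = 16
  FM08: 9 × 8 = 72
  FM09: 8 × 8 = 64
Highest criticality is 81 → FM03.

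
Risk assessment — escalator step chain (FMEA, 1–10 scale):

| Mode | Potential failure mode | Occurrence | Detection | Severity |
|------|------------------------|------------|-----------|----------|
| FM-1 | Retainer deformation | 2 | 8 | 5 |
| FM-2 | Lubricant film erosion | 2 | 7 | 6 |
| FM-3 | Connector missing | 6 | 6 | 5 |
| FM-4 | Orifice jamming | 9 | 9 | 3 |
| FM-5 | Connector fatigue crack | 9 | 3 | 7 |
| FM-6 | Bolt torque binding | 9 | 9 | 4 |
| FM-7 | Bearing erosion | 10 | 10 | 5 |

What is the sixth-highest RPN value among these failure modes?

RPN = Severity × Occurrence × Detection:
  FM-1: 5 × 2 × 8 = 80
  FM-2: 6 × 2 × 7 = 84
  FM-3: 5 × 6 × 6 = 180
  FM-4: 3 × 9 × 9 = 243
  FM-5: 7 × 9 × 3 = 189
  FM-6: 4 × 9 × 9 = 324
  FM-7: 5 × 10 × 10 = 500
Sorted descending: 500, 324, 243, 189, 180, 84, 80.
The sixth-highest RPN is 84 (FM-2).

84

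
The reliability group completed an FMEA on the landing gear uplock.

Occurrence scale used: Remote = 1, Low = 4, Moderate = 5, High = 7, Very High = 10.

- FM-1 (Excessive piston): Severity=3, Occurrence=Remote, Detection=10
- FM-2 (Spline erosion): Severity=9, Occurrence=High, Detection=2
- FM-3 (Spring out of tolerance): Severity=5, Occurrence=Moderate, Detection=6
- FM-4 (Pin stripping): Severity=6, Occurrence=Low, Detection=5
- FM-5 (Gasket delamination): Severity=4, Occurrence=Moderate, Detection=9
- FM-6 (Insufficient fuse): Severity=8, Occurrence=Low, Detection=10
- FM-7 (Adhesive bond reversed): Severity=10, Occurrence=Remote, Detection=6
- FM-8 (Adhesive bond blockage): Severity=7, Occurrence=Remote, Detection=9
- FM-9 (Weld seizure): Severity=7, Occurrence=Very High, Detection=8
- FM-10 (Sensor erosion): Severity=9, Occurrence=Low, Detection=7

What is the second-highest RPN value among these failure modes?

RPN = Severity × Occurrence × Detection:
  FM-1: 3 × 1 × 10 = 30
  FM-2: 9 × 7 × 2 = 126
  FM-3: 5 × 5 × 6 = 150
  FM-4: 6 × 4 × 5 = 120
  FM-5: 4 × 5 × 9 = 180
  FM-6: 8 × 4 × 10 = 320
  FM-7: 10 × 1 × 6 = 60
  FM-8: 7 × 1 × 9 = 63
  FM-9: 7 × 10 × 8 = 560
  FM-10: 9 × 4 × 7 = 252
Sorted descending: 560, 320, 252, 180, 150, 126, 120, 63, 60, 30.
The second-highest RPN is 320 (FM-6).

320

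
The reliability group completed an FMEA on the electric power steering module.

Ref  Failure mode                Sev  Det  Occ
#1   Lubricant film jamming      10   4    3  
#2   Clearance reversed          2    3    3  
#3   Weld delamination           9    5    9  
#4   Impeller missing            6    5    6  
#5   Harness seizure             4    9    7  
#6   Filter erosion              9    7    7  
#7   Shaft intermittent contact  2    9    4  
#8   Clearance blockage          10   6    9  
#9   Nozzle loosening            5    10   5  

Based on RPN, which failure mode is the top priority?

RPN = Severity × Occurrence × Detection:
  #1: 10 × 3 × 4 = 120
  #2: 2 × 3 × 3 = 18
  #3: 9 × 9 × 5 = 405
  #4: 6 × 6 × 5 = 180
  #5: 4 × 7 × 9 = 252
  #6: 9 × 7 × 7 = 441
  #7: 2 × 4 × 9 = 72
  #8: 10 × 9 × 6 = 540
  #9: 5 × 5 × 10 = 250
Highest RPN is 540 → #8.

#8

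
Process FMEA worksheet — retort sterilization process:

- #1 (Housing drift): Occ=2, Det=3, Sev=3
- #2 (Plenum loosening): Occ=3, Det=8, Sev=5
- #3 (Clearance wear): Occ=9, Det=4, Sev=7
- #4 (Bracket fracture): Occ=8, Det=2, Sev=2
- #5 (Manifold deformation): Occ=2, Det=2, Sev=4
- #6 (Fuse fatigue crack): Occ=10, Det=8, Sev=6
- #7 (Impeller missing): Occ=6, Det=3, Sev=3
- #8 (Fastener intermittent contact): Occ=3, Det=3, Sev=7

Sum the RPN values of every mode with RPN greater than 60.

915

RPN = Severity × Occurrence × Detection:
  #1: 3 × 2 × 3 = 18
  #2: 5 × 3 × 8 = 120
  #3: 7 × 9 × 4 = 252
  #4: 2 × 8 × 2 = 32
  #5: 4 × 2 × 2 = 16
  #6: 6 × 10 × 8 = 480
  #7: 3 × 6 × 3 = 54
  #8: 7 × 3 × 3 = 63
RPN > 60: #2 (120), #3 (252), #6 (480), #8 (63).
Sum: 120 + 252 + 480 + 63 = 915.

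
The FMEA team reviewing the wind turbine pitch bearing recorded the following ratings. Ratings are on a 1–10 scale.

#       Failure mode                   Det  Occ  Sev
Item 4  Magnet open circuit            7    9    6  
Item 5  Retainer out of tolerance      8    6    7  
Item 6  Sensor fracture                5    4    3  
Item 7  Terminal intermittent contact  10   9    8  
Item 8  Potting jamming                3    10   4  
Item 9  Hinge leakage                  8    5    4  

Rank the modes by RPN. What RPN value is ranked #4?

RPN = Severity × Occurrence × Detection:
  Item 4: 6 × 9 × 7 = 378
  Item 5: 7 × 6 × 8 = 336
  Item 6: 3 × 4 × 5 = 60
  Item 7: 8 × 9 × 10 = 720
  Item 8: 4 × 10 × 3 = 120
  Item 9: 4 × 5 × 8 = 160
Sorted descending: 720, 378, 336, 160, 120, 60.
The fourth-highest RPN is 160 (Item 9).

160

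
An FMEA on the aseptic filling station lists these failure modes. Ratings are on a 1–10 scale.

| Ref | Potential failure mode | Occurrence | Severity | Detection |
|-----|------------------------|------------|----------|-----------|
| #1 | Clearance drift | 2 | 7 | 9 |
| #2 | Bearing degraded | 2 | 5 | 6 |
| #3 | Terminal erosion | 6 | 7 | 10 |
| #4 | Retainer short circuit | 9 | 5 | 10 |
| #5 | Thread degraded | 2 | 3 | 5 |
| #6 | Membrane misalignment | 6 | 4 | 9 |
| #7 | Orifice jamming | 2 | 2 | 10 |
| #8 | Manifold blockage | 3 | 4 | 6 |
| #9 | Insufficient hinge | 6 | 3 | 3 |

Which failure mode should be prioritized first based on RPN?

RPN = Severity × Occurrence × Detection:
  #1: 7 × 2 × 9 = 126
  #2: 5 × 2 × 6 = 60
  #3: 7 × 6 × 10 = 420
  #4: 5 × 9 × 10 = 450
  #5: 3 × 2 × 5 = 30
  #6: 4 × 6 × 9 = 216
  #7: 2 × 2 × 10 = 40
  #8: 4 × 3 × 6 = 72
  #9: 3 × 6 × 3 = 54
Highest RPN is 450 → #4.

#4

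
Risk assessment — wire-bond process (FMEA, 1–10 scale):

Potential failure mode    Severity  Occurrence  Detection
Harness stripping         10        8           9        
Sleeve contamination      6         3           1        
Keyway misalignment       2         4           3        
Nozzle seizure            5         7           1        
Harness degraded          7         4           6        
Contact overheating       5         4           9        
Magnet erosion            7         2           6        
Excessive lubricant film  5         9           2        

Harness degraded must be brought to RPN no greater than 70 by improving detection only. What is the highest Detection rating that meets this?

2

Harness degraded: S=7, O=4, D=6 → current RPN = 168.
Fixed product = 28. Need 28 × D ≤ 70, so D ≤ 70/28 = 2.50.
Maximum integer Detection rating = 2 (gives RPN 56; D=3 would give 84 > 70).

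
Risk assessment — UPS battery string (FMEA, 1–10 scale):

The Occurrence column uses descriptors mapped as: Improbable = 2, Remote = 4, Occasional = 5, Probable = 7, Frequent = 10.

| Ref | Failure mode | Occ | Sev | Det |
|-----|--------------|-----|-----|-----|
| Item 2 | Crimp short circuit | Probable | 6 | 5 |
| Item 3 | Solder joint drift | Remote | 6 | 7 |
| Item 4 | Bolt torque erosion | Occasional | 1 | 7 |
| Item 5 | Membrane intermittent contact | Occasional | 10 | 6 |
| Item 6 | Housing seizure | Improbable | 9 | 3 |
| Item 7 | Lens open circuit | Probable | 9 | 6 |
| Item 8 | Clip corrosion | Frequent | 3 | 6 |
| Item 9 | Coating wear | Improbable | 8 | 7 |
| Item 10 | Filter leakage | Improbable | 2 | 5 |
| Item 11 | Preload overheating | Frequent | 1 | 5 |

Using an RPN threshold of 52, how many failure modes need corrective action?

RPN = Severity × Occurrence × Detection:
  Item 2: 6 × 7 × 5 = 210
  Item 3: 6 × 4 × 7 = 168
  Item 4: 1 × 5 × 7 = 35
  Item 5: 10 × 5 × 6 = 300
  Item 6: 9 × 2 × 3 = 54
  Item 7: 9 × 7 × 6 = 378
  Item 8: 3 × 10 × 6 = 180
  Item 9: 8 × 2 × 7 = 112
  Item 10: 2 × 2 × 5 = 20
  Item 11: 1 × 10 × 5 = 50
Modes with RPN ≥ 52: Item 2 (210), Item 3 (168), Item 5 (300), Item 6 (54), Item 7 (378), Item 8 (180), Item 9 (112) → 7.

7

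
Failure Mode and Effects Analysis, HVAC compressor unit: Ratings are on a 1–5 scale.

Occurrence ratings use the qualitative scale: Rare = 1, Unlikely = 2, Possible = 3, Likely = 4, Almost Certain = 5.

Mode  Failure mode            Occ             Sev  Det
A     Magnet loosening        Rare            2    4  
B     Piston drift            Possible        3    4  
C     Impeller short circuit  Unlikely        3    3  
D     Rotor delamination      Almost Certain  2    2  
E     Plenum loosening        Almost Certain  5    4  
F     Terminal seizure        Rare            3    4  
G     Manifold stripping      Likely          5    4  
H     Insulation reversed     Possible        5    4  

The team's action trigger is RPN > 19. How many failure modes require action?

5

RPN = Severity × Occurrence × Detection:
  A: 2 × 1 × 4 = 8
  B: 3 × 3 × 4 = 36
  C: 3 × 2 × 3 = 18
  D: 2 × 5 × 2 = 20
  E: 5 × 5 × 4 = 100
  F: 3 × 1 × 4 = 12
  G: 5 × 4 × 4 = 80
  H: 5 × 3 × 4 = 60
Modes with RPN > 19: B (36), D (20), E (100), G (80), H (60) → 5.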